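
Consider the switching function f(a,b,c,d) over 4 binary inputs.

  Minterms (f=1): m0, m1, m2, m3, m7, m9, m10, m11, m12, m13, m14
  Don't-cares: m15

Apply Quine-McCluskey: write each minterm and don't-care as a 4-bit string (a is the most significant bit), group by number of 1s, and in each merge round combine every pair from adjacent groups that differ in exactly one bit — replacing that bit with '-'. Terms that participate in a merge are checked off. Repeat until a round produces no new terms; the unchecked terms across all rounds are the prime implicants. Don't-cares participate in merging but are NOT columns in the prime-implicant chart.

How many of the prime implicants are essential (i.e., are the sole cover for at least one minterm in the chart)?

3

[col 0] 0000*, 0001*, 0010*, 0011*, 0111*, 1001*, 1010*, 1011*, 1100*, 1101*, 1110*, 1111*
[col 1] -001*, -010*, -011*, -111*, 0-11*, 00-0*, 00-1*, 000-*, 001-*, 1-01*, 1-10*, 1-11*, 10-1*, 101-*, 11-0*, 11-1*, 110-*, 111-*
[col 2] --11, -0-1, -01-, 00--, 1--1, 1-1-, 11--
Prime implicants: --11, -0-1, -01-, 00--, 1--1, 1-1-, 11--
PI chart (minterm → PIs covering it):
  0 | 00--  (sole → essential)
  1 | -0-1,00--
  2 | -01-,00--
  3 | --11,-0-1,-01-,00--
  7 | --11  (sole → essential)
  9 | -0-1,1--1
  10 | -01-,1-1-
  11 | --11,-0-1,-01-,1--1,1-1-
  12 | 11--  (sole → essential)
  13 | 1--1,11--
  14 | 1-1-,11--
Essential prime implicants: --11, 00--, 11--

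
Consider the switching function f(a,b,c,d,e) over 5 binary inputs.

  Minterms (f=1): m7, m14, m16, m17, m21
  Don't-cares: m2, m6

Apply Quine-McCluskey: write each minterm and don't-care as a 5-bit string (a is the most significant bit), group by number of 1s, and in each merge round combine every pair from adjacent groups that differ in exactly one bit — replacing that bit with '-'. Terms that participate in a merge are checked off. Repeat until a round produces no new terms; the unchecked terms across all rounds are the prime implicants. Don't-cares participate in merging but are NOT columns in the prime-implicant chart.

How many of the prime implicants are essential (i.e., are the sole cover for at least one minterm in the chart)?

size-2^0 implicants → 00010(✓)  00110(✓)  00111(✓)  01110(✓)  10000(✓)  10001(✓)  10101(✓)
size-2^1 implicants → 0-110  00-10  0011-  10-01  1000-
Unchecked terms (primes): 0-110, 00-10, 0011-, 10-01, 1000-
Minterm coverage:
  m7 ⊆ 0011- [E]
  m14 ⊆ 0-110 [E]
  m16 ⊆ 1000- [E]
  m17 ⊆ 10-01,1000-
  m21 ⊆ 10-01 [E]
E = {0-110, 0011-, 10-01, 1000-}

4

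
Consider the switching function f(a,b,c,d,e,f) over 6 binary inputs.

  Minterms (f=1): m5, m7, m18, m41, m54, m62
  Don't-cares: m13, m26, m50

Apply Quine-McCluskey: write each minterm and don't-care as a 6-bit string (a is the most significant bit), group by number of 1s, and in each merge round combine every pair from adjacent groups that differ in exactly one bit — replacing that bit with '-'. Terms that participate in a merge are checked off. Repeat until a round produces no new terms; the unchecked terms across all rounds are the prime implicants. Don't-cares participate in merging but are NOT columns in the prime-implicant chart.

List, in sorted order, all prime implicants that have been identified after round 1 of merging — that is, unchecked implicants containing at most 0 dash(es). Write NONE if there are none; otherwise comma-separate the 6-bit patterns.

[col 0] 000101*, 000111*, 001101*, 010010*, 011010*, 101001, 110010*, 110110*, 111110*
[col 1] -10010, 00-101, 0001-1, 01-010, 11-110, 110-10
Prime implicants: -10010, 00-101, 0001-1, 01-010, 101001, 11-110, 110-10

101001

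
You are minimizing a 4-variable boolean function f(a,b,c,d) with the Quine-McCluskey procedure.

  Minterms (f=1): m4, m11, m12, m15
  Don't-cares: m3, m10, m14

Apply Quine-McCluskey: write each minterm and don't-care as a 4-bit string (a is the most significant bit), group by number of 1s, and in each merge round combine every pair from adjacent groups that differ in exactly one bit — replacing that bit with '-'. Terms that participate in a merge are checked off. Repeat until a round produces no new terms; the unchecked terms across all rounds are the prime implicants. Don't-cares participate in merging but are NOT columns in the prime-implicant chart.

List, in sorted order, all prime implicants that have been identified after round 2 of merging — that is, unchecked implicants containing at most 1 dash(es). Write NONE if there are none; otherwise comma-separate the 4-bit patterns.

Round 0: 0011✓ 0100✓ 1010✓ 1011✓ 1100✓ 1110✓ 1111✓
Round 1: -011 -100 1-10✓ 1-11✓ 101-✓ 11-0 111-✓
Round 2: 1-1-
PIs = {-011, -100, 1-1-, 11-0}

-011, -100, 11-0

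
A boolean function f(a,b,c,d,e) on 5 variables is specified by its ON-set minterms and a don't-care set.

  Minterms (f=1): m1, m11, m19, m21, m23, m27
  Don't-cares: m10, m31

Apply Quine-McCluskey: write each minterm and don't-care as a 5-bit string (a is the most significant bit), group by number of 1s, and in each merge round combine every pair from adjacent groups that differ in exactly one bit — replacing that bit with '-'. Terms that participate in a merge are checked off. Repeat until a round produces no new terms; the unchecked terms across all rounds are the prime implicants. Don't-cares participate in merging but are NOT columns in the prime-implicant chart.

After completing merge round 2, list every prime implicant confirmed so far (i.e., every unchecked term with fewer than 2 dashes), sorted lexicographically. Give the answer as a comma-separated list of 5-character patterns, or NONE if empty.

-1011, 00001, 0101-, 101-1

Round 0: 00001 01010✓ 01011✓ 10011✓ 10101✓ 10111✓ 11011✓ 11111✓
Round 1: -1011 0101- 1-011✓ 1-111✓ 10-11✓ 101-1 11-11✓
Round 2: 1--11
PIs = {-1011, 00001, 0101-, 1--11, 101-1}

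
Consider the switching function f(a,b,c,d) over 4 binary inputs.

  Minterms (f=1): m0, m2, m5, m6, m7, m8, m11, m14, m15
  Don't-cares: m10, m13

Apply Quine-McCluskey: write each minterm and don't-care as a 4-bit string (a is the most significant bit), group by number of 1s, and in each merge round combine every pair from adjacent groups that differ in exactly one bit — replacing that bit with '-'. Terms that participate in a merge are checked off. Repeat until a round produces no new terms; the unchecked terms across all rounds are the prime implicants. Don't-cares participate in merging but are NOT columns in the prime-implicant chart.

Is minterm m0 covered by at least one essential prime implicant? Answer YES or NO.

Round 0: 0000✓ 0010✓ 0101✓ 0110✓ 0111✓ 1000✓ 1010✓ 1011✓ 1101✓ 1110✓ 1111✓
Round 1: -000✓ -010✓ -101✓ -110✓ -111✓ 0-10✓ 00-0✓ 01-1✓ 011-✓ 1-10✓ 1-11✓ 10-0✓ 101-✓ 11-1✓ 111-✓
Round 2: --10 -0-0 -1-1 -11- 1-1-
PIs = {--10, -0-0, -1-1, -11-, 1-1-}
Coverage chart:
  m0: -0-0 ←essential
  m2: --10,-0-0
  m5: -1-1 ←essential
  m6: --10,-11-
  m7: -1-1,-11-
  m8: -0-0 ←essential
  m11: 1-1- ←essential
  m14: --10,-11-,1-1-
  m15: -1-1,-11-,1-1-
Essential: -0-0, -1-1, 1-1-

YES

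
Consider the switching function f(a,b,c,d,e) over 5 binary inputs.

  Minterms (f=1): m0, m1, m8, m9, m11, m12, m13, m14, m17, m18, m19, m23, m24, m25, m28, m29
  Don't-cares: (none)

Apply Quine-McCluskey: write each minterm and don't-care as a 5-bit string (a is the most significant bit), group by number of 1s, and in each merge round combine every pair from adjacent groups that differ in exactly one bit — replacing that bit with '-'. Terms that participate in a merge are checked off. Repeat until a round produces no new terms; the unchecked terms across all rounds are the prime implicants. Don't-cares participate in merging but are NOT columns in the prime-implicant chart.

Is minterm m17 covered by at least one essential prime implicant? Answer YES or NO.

[col 0] 00000*, 00001*, 01000*, 01001*, 01011*, 01100*, 01101*, 01110*, 10001*, 10010*, 10011*, 10111*, 11000*, 11001*, 11100*, 11101*
[col 1] -0001*, -1000*, -1001*, -1100*, -1101*, 0-000*, 0-001*, 0000-*, 01-00*, 01-01*, 010-1, 0100-*, 011-0, 0110-*, 1-001*, 10-11, 100-1, 1001-, 11-00*, 11-01*, 1100-*, 1110-*
[col 2] --001, -1-00*, -1-01*, -100-*, -110-*, 0-00-, 01-0-*, 11-0-*
[col 3] -1-0-
Prime implicants: --001, -1-0-, 0-00-, 010-1, 011-0, 10-11, 100-1, 1001-
PI chart (minterm → PIs covering it):
  0 | 0-00-  (sole → essential)
  1 | --001,0-00-
  8 | -1-0-,0-00-
  9 | --001,-1-0-,0-00-,010-1
  11 | 010-1  (sole → essential)
  12 | -1-0-,011-0
  13 | -1-0-  (sole → essential)
  14 | 011-0  (sole → essential)
  17 | --001,100-1
  18 | 1001-  (sole → essential)
  19 | 10-11,100-1,1001-
  23 | 10-11  (sole → essential)
  24 | -1-0-  (sole → essential)
  25 | --001,-1-0-
  28 | -1-0-  (sole → essential)
  29 | -1-0-  (sole → essential)
Essential prime implicants: -1-0-, 0-00-, 010-1, 011-0, 10-11, 1001-

NO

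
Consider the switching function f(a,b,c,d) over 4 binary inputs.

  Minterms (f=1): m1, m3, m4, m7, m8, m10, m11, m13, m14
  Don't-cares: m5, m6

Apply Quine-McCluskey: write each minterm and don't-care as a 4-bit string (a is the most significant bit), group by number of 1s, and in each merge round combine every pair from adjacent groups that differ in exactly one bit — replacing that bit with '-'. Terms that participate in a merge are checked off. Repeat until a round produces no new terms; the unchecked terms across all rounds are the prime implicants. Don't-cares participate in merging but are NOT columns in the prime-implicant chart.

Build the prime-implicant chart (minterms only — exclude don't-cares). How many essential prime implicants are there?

size-2^0 implicants → 0001(✓)  0011(✓)  0100(✓)  0101(✓)  0110(✓)  0111(✓)  1000(✓)  1010(✓)  1011(✓)  1101(✓)  1110(✓)
size-2^1 implicants → -011  -101  -110  0-01(✓)  0-11(✓)  00-1(✓)  01-0(✓)  01-1(✓)  010-(✓)  011-(✓)  1-10  10-0  101-
size-2^2 implicants → 0--1  01--
Unchecked terms (primes): -011, -101, -110, 0--1, 01--, 1-10, 10-0, 101-
Minterm coverage:
  m1 ⊆ 0--1 [E]
  m3 ⊆ -011,0--1
  m4 ⊆ 01-- [E]
  m7 ⊆ 0--1,01--
  m8 ⊆ 10-0 [E]
  m10 ⊆ 1-10,10-0,101-
  m11 ⊆ -011,101-
  m13 ⊆ -101 [E]
  m14 ⊆ -110,1-10
E = {-101, 0--1, 01--, 10-0}

4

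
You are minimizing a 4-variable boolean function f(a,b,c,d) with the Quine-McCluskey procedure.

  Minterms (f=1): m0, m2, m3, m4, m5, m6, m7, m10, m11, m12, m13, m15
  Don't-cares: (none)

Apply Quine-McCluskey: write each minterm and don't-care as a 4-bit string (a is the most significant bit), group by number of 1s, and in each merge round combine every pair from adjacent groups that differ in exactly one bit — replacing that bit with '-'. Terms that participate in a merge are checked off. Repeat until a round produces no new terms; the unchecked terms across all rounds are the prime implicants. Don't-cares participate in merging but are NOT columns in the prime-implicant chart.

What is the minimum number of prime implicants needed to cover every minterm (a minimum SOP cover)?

4

size-2^0 implicants → 0000(✓)  0010(✓)  0011(✓)  0100(✓)  0101(✓)  0110(✓)  0111(✓)  1010(✓)  1011(✓)  1100(✓)  1101(✓)  1111(✓)
size-2^1 implicants → -010(✓)  -011(✓)  -100(✓)  -101(✓)  -111(✓)  0-00(✓)  0-10(✓)  0-11(✓)  00-0(✓)  001-(✓)  01-0(✓)  01-1(✓)  010-(✓)  011-(✓)  1-11(✓)  101-(✓)  11-1(✓)  110-(✓)
size-2^2 implicants → --11  -01-  -1-1  -10-  0--0  0-1-  01--
Unchecked terms (primes): --11, -01-, -1-1, -10-, 0--0, 0-1-, 01--
Minterm coverage:
  m0 ⊆ 0--0 [E]
  m2 ⊆ -01-,0--0,0-1-
  m3 ⊆ --11,-01-,0-1-
  m4 ⊆ -10-,0--0,01--
  m5 ⊆ -1-1,-10-,01--
  m6 ⊆ 0--0,0-1-,01--
  m7 ⊆ --11,-1-1,0-1-,01--
  m10 ⊆ -01- [E]
  m11 ⊆ --11,-01-
  m12 ⊆ -10- [E]
  m13 ⊆ -1-1,-10-
  m15 ⊆ --11,-1-1
E = {-01-, -10-, 0--0}
Petrick residual → --11
Cover = cd + b'c + bc' + a'd'  |cover|=4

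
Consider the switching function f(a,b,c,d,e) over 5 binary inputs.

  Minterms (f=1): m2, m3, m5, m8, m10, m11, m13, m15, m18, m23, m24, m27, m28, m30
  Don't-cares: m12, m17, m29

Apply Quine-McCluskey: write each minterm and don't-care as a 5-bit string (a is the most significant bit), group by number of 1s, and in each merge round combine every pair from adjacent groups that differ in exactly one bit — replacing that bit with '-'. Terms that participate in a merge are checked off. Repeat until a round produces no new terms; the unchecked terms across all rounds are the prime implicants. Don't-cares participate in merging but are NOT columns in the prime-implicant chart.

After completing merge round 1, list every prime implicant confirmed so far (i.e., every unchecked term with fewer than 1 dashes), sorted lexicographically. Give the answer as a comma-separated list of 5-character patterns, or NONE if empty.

10001, 10111

[col 0] 00010*, 00011*, 00101*, 01000*, 01010*, 01011*, 01100*, 01101*, 01111*, 10001, 10010*, 10111, 11000*, 11011*, 11100*, 11101*, 11110*
[col 1] -0010, -1000*, -1011, -1100*, -1101*, 0-010*, 0-011*, 0-101, 0001-*, 01-00*, 01-11, 010-0, 0101-*, 011-1, 0110-*, 11-00*, 111-0, 1110-*
[col 2] -1-00, -110-, 0-01-
Prime implicants: -0010, -1-00, -1011, -110-, 0-01-, 0-101, 01-11, 010-0, 011-1, 10001, 10111, 111-0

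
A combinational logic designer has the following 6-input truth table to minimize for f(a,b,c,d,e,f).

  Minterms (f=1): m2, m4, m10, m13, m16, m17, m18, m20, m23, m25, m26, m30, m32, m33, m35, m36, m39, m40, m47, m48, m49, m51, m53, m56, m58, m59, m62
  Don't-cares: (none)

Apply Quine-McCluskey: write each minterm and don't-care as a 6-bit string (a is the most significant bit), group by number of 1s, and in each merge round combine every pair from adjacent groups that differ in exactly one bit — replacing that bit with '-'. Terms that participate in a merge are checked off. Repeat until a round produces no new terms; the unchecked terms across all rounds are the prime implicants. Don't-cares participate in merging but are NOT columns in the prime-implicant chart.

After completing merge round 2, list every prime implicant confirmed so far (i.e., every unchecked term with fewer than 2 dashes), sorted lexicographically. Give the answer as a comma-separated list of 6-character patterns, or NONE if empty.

-00100, 0-0100, 001101, 01-001, 010-00, 0100-0, 010111, 10-111, 100-00, 100-11, 11-011, 110-01, 1110-0, 11101-

Round 0: 000010✓ 000100✓ 001010✓ 001101 010000✓ 010001✓ 010010✓ 010100✓ 010111 011001✓ 011010✓ 011110✓ 100000✓ 100001✓ 100011✓ 100100✓ 100111✓ 101000✓ 101111✓ 110000✓ 110001✓ 110011✓ 110101✓ 111000✓ 111010✓ 111011✓ 111110✓
Round 1: -00100 -10000✓ -10001✓ -11010✓ -11110✓ 0-0010✓ 0-0100 0-1010✓ 00-010✓ 01-001 01-010✓ 010-00 0100-0 01000-✓ 011-10✓ 1-0000✓ 1-0001✓ 1-0011✓ 1-1000✓ 10-000✓ 10-111 100-00 100-11 1000-1✓ 10000-✓ 11-000✓ 11-011 110-01 1100-1✓ 11000-✓ 111-10✓ 1110-0 11101-
Round 2: -1000- -11-10 0--010 1--000 1-00-1 1-000-
PIs = {-00100, -1000-, -11-10, 0--010, 0-0100, 001101, 01-001, 010-00, 0100-0, 010111, 1--000, 1-00-1, 1-000-, 10-111, 100-00, 100-11, 11-011, 110-01, 1110-0, 11101-}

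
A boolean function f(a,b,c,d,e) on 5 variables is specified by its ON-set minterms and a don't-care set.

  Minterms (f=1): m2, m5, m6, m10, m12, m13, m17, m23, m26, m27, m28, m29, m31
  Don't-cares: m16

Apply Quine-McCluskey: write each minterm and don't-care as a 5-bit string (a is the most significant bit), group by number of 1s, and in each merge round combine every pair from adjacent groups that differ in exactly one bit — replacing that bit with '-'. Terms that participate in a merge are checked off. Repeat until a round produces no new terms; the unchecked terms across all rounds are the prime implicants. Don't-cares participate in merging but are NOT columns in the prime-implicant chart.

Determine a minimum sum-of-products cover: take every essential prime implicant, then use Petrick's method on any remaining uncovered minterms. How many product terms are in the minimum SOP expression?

size-2^0 implicants → 00010(✓)  00101(✓)  00110(✓)  01010(✓)  01100(✓)  01101(✓)  10000(✓)  10001(✓)  10111(✓)  11010(✓)  11011(✓)  11100(✓)  11101(✓)  11111(✓)
size-2^1 implicants → -1010  -1100(✓)  -1101(✓)  0-010  0-101  00-10  0110-(✓)  1-111  1000-  11-11  1101-  111-1  1110-(✓)
size-2^2 implicants → -110-
Unchecked terms (primes): -1010, -110-, 0-010, 0-101, 00-10, 1-111, 1000-, 11-11, 1101-, 111-1
Minterm coverage:
  m2 ⊆ 0-010,00-10
  m5 ⊆ 0-101 [E]
  m6 ⊆ 00-10 [E]
  m10 ⊆ -1010,0-010
  m12 ⊆ -110- [E]
  m13 ⊆ -110-,0-101
  m17 ⊆ 1000- [E]
  m23 ⊆ 1-111 [E]
  m26 ⊆ -1010,1101-
  m27 ⊆ 11-11,1101-
  m28 ⊆ -110- [E]
  m29 ⊆ -110-,111-1
  m31 ⊆ 1-111,11-11,111-1
E = {-110-, 0-101, 00-10, 1-111, 1000-}
Petrick residual → -1010, 11-11
Cover = bc'de' + bcd' + a'cd'e + a'b'de' + acde + ab'c'd' + abde  |cover|=7

7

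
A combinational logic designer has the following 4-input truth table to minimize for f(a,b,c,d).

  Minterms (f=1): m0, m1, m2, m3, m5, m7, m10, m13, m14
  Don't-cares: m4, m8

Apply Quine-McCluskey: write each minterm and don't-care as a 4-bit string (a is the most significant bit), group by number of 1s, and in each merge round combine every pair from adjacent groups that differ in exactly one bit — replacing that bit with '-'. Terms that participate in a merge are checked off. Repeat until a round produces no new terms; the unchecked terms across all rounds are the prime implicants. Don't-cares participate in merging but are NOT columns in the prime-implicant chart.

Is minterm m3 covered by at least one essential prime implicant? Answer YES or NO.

size-2^0 implicants → 0000(✓)  0001(✓)  0010(✓)  0011(✓)  0100(✓)  0101(✓)  0111(✓)  1000(✓)  1010(✓)  1101(✓)  1110(✓)
size-2^1 implicants → -000(✓)  -010(✓)  -101  0-00(✓)  0-01(✓)  0-11(✓)  00-0(✓)  00-1(✓)  000-(✓)  001-(✓)  01-1(✓)  010-(✓)  1-10  10-0(✓)
size-2^2 implicants → -0-0  0--1  0-0-  00--
Unchecked terms (primes): -0-0, -101, 0--1, 0-0-, 00--, 1-10
Minterm coverage:
  m0 ⊆ -0-0,0-0-,00--
  m1 ⊆ 0--1,0-0-,00--
  m2 ⊆ -0-0,00--
  m3 ⊆ 0--1,00--
  m5 ⊆ -101,0--1,0-0-
  m7 ⊆ 0--1 [E]
  m10 ⊆ -0-0,1-10
  m13 ⊆ -101 [E]
  m14 ⊆ 1-10 [E]
E = {-101, 0--1, 1-10}

YES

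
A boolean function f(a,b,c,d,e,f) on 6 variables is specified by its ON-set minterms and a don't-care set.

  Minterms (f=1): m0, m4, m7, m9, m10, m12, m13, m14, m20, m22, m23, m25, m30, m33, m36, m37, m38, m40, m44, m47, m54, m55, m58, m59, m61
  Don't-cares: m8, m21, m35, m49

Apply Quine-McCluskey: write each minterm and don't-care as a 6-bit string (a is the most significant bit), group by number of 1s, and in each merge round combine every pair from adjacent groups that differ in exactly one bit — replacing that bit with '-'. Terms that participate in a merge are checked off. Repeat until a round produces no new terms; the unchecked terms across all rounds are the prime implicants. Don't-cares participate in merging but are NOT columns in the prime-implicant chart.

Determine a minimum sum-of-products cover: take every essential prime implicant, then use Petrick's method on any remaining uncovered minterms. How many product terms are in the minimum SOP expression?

14

Round 0: 000000✓ 000100✓ 000111✓ 001000✓ 001001✓ 001010✓ 001100✓ 001101✓ 001110✓ 010100✓ 010101✓ 010110✓ 010111✓ 011001✓ 011110✓ 100001✓ 100011✓ 100100✓ 100101✓ 100110✓ 101000✓ 101100✓ 101111 110001✓ 110110✓ 110111✓ 111010✓ 111011✓ 111101
Round 1: -00100✓ -01000✓ -01100✓ -10110✓ -10111✓ 0-0100 0-0111 0-1001 0-1110 00-000✓ 00-100✓ 000-00✓ 001-00✓ 001-01✓ 001-10✓ 0010-0✓ 00100-✓ 0011-0✓ 00110-✓ 01-110 0101-0✓ 0101-1✓ 01010-✓ 01011-✓ 1-0001 1-0110 10-100✓ 100-01 1000-1 1001-0 10010- 101-00✓ 11011-✓ 11101-
Round 2: -0-100 -01-00 -1011- 00--00 001--0 001-0- 0101--
PIs = {-0-100, -01-00, -1011-, 0-0100, 0-0111, 0-1001, 0-1110, 00--00, 001--0, 001-0-, 01-110, 0101--, 1-0001, 1-0110, 100-01, 1000-1, 1001-0, 10010-, 101111, 11101-, 111101}
Coverage chart:
  m0: 00--00 ←essential
  m4: -0-100,0-0100,00--00
  m7: 0-0111 ←essential
  m9: 0-1001,001-0-
  m10: 001--0 ←essential
  m12: -0-100,-01-00,00--00,001--0,001-0-
  m13: 001-0- ←essential
  m14: 0-1110,001--0
  m20: 0-0100,0101--
  m22: -1011-,01-110,0101--
  m23: -1011-,0-0111,0101--
  m25: 0-1001 ←essential
  m30: 0-1110,01-110
  m33: 1-0001,100-01,1000-1
  m36: -0-100,1001-0,10010-
  m37: 100-01,10010-
  m38: 1-0110,1001-0
  m40: -01-00 ←essential
  m44: -0-100,-01-00
  m47: 101111 ←essential
  m54: -1011-,1-0110
  m55: -1011- ←essential
  m58: 11101- ←essential
  m59: 11101- ←essential
  m61: 111101 ←essential
Essential: -01-00, -1011-, 0-0111, 0-1001, 00--00, 001--0, 001-0-, 101111, 11101-, 111101
Petrick residual → 0-0100, 0-1110, 100-01, 1001-0
Min cover (14 terms): b'ce'f' + bc'de + a'c'de'f' + a'c'def + a'cd'e'f + a'cdef' + a'b'e'f' + a'b'cf' + a'b'ce' + ab'c'e'f + ab'c'df' + ab'cdef + abcd'e + abcde'f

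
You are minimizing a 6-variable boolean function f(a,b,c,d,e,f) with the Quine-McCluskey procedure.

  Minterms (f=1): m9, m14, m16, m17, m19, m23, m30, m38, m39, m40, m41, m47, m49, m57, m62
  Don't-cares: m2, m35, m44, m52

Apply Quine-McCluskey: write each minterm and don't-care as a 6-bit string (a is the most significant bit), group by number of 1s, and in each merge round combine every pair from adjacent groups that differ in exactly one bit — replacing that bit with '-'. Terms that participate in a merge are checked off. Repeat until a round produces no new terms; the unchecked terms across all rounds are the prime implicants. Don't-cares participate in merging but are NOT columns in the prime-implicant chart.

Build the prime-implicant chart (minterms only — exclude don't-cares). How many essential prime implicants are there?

[col 0] 000010, 001001*, 001110*, 010000*, 010001*, 010011*, 010111*, 011110*, 100011*, 100110*, 100111*, 101000*, 101001*, 101100*, 101111*, 110001*, 110100, 111001*, 111110*
[col 1] -01001, -10001, -11110, 0-1110, 010-11, 0100-1, 01000-, 1-1001, 10-111, 100-11, 10011-, 101-00, 10100-, 11-001
Prime implicants: -01001, -10001, -11110, 0-1110, 000010, 010-11, 0100-1, 01000-, 1-1001, 10-111, 100-11, 10011-, 101-00, 10100-, 11-001, 110100
PI chart (minterm → PIs covering it):
  9 | -01001  (sole → essential)
  14 | 0-1110  (sole → essential)
  16 | 01000-  (sole → essential)
  17 | -10001,0100-1,01000-
  19 | 010-11,0100-1
  23 | 010-11  (sole → essential)
  30 | -11110,0-1110
  38 | 10011-  (sole → essential)
  39 | 10-111,100-11,10011-
  40 | 101-00,10100-
  41 | -01001,1-1001,10100-
  47 | 10-111  (sole → essential)
  49 | -10001,11-001
  57 | 1-1001,11-001
  62 | -11110  (sole → essential)
Essential prime implicants: -01001, -11110, 0-1110, 010-11, 01000-, 10-111, 10011-

7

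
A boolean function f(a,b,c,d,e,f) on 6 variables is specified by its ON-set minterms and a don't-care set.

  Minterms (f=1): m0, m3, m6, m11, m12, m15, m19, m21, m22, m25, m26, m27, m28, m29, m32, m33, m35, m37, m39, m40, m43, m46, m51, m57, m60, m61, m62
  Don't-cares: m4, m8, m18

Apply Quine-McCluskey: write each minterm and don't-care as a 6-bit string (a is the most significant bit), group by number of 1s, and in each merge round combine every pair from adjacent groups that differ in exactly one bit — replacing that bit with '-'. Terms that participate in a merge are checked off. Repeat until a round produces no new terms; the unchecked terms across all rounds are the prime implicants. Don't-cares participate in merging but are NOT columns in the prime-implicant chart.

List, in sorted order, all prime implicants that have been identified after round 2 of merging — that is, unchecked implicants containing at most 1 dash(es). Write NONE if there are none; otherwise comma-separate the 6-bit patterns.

Round 0: 000000✓ 000011✓ 000100✓ 000110✓ 001000✓ 001011✓ 001100✓ 001111✓ 010010✓ 010011✓ 010101✓ 010110✓ 011001✓ 011010✓ 011011✓ 011100✓ 011101✓ 100000✓ 100001✓ 100011✓ 100101✓ 100111✓ 101000✓ 101011✓ 101110✓ 110011✓ 111001✓ 111100✓ 111101✓ 111110✓
Round 1: -00000✓ -00011✓ -01000✓ -01011✓ -10011✓ -11001✓ -11100✓ -11101✓ 0-0011✓ 0-0110 0-1011✓ 0-1100 00-000✓ 00-011✓ 00-100✓ 000-00✓ 0001-0 001-00✓ 001-11 01-010✓ 01-011✓ 01-101 010-10 01001-✓ 011-01✓ 0110-1 01101-✓ 01110-✓ 1-0011✓ 1-1110 10-000✓ 10-011✓ 100-01✓ 100-11✓ 1000-1✓ 10000- 1001-1✓ 111-01✓ 1111-0 11110-✓
Round 2: --0011 -0-000 -0-011 -11-01 -1110- 0--011 00--00 01-01- 100--1
PIs = {--0011, -0-000, -0-011, -11-01, -1110-, 0--011, 0-0110, 0-1100, 00--00, 0001-0, 001-11, 01-01-, 01-101, 010-10, 0110-1, 1-1110, 100--1, 10000-, 1111-0}

0-0110, 0-1100, 0001-0, 001-11, 01-101, 010-10, 0110-1, 1-1110, 10000-, 1111-0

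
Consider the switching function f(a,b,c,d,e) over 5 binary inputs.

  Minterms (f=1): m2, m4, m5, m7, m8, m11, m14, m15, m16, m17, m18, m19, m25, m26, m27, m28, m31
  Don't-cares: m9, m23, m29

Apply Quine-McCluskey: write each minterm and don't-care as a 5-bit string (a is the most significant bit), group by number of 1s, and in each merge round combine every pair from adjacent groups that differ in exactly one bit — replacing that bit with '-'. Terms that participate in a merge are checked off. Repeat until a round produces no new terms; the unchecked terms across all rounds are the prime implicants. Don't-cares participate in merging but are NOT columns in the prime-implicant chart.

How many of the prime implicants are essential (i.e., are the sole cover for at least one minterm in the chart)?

7

Round 0: 00010✓ 00100✓ 00101✓ 00111✓ 01000✓ 01001✓ 01011✓ 01110✓ 01111✓ 10000✓ 10001✓ 10010✓ 10011✓ 10111✓ 11001✓ 11010✓ 11011✓ 11100✓ 11101✓ 11111✓
Round 1: -0010 -0111✓ -1001✓ -1011✓ -1111✓ 0-111✓ 001-1 0010- 01-11✓ 010-1✓ 0100- 0111- 1-001✓ 1-010✓ 1-011✓ 1-111✓ 10-11✓ 100-0✓ 100-1✓ 1000-✓ 1001-✓ 11-01✓ 11-11✓ 110-1✓ 1101-✓ 111-1✓ 1110-
Round 2: --111 -1-11 -10-1 1--11 1-0-1 1-01- 100-- 11--1
PIs = {--111, -0010, -1-11, -10-1, 001-1, 0010-, 0100-, 0111-, 1--11, 1-0-1, 1-01-, 100--, 11--1, 1110-}
Coverage chart:
  m2: -0010 ←essential
  m4: 0010- ←essential
  m5: 001-1,0010-
  m7: --111,001-1
  m8: 0100- ←essential
  m11: -1-11,-10-1
  m14: 0111- ←essential
  m15: --111,-1-11,0111-
  m16: 100-- ←essential
  m17: 1-0-1,100--
  m18: -0010,1-01-,100--
  m19: 1--11,1-0-1,1-01-,100--
  m25: -10-1,1-0-1,11--1
  m26: 1-01- ←essential
  m27: -1-11,-10-1,1--11,1-0-1,1-01-,11--1
  m28: 1110- ←essential
  m31: --111,-1-11,1--11,11--1
Essential: -0010, 0010-, 0100-, 0111-, 1-01-, 100--, 1110-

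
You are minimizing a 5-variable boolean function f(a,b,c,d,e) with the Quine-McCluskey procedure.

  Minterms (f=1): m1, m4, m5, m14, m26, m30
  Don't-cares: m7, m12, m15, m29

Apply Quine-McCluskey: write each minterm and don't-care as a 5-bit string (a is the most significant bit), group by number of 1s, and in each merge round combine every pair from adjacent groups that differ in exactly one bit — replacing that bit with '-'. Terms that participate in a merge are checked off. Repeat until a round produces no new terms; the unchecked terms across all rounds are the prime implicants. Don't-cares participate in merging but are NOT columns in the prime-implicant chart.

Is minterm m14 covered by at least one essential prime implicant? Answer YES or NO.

[col 0] 00001*, 00100*, 00101*, 00111*, 01100*, 01110*, 01111*, 11010*, 11101, 11110*
[col 1] -1110, 0-100, 0-111, 00-01, 001-1, 0010-, 011-0, 0111-, 11-10
Prime implicants: -1110, 0-100, 0-111, 00-01, 001-1, 0010-, 011-0, 0111-, 11-10, 11101
PI chart (minterm → PIs covering it):
  1 | 00-01  (sole → essential)
  4 | 0-100,0010-
  5 | 00-01,001-1,0010-
  14 | -1110,011-0,0111-
  26 | 11-10  (sole → essential)
  30 | -1110,11-10
Essential prime implicants: 00-01, 11-10

NO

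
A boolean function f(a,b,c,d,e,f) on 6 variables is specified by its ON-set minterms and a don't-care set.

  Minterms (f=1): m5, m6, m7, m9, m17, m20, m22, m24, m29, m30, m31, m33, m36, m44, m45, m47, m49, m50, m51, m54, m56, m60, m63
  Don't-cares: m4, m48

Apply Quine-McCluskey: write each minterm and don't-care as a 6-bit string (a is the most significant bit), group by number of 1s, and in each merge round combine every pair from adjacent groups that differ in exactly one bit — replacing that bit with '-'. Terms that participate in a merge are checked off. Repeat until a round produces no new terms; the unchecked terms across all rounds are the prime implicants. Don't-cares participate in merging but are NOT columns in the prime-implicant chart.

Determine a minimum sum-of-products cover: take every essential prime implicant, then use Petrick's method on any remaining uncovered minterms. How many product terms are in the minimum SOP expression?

Round 0: 000100✓ 000101✓ 000110✓ 000111✓ 001001 010001✓ 010100✓ 010110✓ 011000✓ 011101✓ 011110✓ 011111✓ 100001✓ 100100✓ 101100✓ 101101✓ 101111✓ 110000✓ 110001✓ 110010✓ 110011✓ 110110✓ 111000✓ 111100✓ 111111✓
Round 1: -00100 -10001 -10110 -11000 -11111 0-0100✓ 0-0110✓ 0001-0✓ 0001-1✓ 00010-✓ 00011-✓ 01-110 0101-0✓ 0111-1 01111- 1-0001 1-1100 1-1111 10-100 1011-1 10110- 11-000 110-10 1100-0✓ 1100-1✓ 11000-✓ 11001-✓ 111-00
Round 2: 0-01-0 0001-- 1100--
PIs = {-00100, -10001, -10110, -11000, -11111, 0-01-0, 0001--, 001001, 01-110, 0111-1, 01111-, 1-0001, 1-1100, 1-1111, 10-100, 1011-1, 10110-, 11-000, 110-10, 1100--, 111-00}
Coverage chart:
  m5: 0001-- ←essential
  m6: 0-01-0,0001--
  m7: 0001-- ←essential
  m9: 001001 ←essential
  m17: -10001 ←essential
  m20: 0-01-0 ←essential
  m22: -10110,0-01-0,01-110
  m24: -11000 ←essential
  m29: 0111-1 ←essential
  m30: 01-110,01111-
  m31: -11111,0111-1,01111-
  m33: 1-0001 ←essential
  m36: -00100,10-100
  m44: 1-1100,10-100,10110-
  m45: 1011-1,10110-
  m47: 1-1111,1011-1
  m49: -10001,1-0001,1100--
  m50: 110-10,1100--
  m51: 1100-- ←essential
  m54: -10110,110-10
  m56: -11000,11-000,111-00
  m60: 1-1100,111-00
  m63: -11111,1-1111
Essential: -10001, -11000, 0-01-0, 0001--, 001001, 0111-1, 1-0001, 1100--
Petrick residual → -00100, -10110, -11111, 01-110, 1-1100, 1011-1
Min cover (14 terms): b'c'de'f' + bc'd'e'f + bc'def' + bcd'e'f' + bcdef + a'c'df' + a'b'c'd + a'b'cd'e'f + a'bdef' + a'bcdf + ac'd'e'f + acde'f' + ab'cdf + abc'd'

14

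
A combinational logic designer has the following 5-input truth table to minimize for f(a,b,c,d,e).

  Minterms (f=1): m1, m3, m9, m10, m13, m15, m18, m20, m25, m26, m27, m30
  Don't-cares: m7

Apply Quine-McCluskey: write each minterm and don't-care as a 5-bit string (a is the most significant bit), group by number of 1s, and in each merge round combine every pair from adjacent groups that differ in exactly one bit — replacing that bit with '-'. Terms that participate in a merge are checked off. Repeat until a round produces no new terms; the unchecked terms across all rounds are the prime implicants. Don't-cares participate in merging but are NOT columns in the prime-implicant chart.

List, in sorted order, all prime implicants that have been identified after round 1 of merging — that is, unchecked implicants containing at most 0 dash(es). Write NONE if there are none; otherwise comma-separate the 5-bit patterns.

[col 0] 00001*, 00011*, 00111*, 01001*, 01010*, 01101*, 01111*, 10010*, 10100, 11001*, 11010*, 11011*, 11110*
[col 1] -1001, -1010, 0-001, 0-111, 00-11, 000-1, 01-01, 011-1, 1-010, 11-10, 110-1, 1101-
Prime implicants: -1001, -1010, 0-001, 0-111, 00-11, 000-1, 01-01, 011-1, 1-010, 10100, 11-10, 110-1, 1101-

10100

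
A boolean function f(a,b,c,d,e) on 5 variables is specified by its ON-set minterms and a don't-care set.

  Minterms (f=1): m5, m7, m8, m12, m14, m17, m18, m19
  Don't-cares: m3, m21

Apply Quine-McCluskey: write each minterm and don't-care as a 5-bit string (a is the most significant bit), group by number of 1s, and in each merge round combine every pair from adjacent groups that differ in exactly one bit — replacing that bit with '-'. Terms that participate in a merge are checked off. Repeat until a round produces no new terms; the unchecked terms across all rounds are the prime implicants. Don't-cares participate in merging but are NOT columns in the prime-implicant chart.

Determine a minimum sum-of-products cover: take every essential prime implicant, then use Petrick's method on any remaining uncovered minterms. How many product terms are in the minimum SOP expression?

size-2^0 implicants → 00011(✓)  00101(✓)  00111(✓)  01000(✓)  01100(✓)  01110(✓)  10001(✓)  10010(✓)  10011(✓)  10101(✓)
size-2^1 implicants → -0011  -0101  00-11  001-1  01-00  011-0  10-01  100-1  1001-
Unchecked terms (primes): -0011, -0101, 00-11, 001-1, 01-00, 011-0, 10-01, 100-1, 1001-
Minterm coverage:
  m5 ⊆ -0101,001-1
  m7 ⊆ 00-11,001-1
  m8 ⊆ 01-00 [E]
  m12 ⊆ 01-00,011-0
  m14 ⊆ 011-0 [E]
  m17 ⊆ 10-01,100-1
  m18 ⊆ 1001- [E]
  m19 ⊆ -0011,100-1,1001-
E = {01-00, 011-0, 1001-}
Petrick residual → 001-1, 10-01
Cover = a'b'ce + a'bd'e' + a'bce' + ab'd'e + ab'c'd  |cover|=5

5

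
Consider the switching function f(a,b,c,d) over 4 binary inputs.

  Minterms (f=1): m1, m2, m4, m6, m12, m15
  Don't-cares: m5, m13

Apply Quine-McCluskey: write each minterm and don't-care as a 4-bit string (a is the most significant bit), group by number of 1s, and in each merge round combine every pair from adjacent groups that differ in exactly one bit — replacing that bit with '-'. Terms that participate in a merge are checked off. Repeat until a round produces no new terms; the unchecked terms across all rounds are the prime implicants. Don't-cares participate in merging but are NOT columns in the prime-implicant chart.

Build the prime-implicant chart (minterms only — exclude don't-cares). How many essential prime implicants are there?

[col 0] 0001*, 0010*, 0100*, 0101*, 0110*, 1100*, 1101*, 1111*
[col 1] -100*, -101*, 0-01, 0-10, 01-0, 010-*, 11-1, 110-*
[col 2] -10-
Prime implicants: -10-, 0-01, 0-10, 01-0, 11-1
PI chart (minterm → PIs covering it):
  1 | 0-01  (sole → essential)
  2 | 0-10  (sole → essential)
  4 | -10-,01-0
  6 | 0-10,01-0
  12 | -10-  (sole → essential)
  15 | 11-1  (sole → essential)
Essential prime implicants: -10-, 0-01, 0-10, 11-1

4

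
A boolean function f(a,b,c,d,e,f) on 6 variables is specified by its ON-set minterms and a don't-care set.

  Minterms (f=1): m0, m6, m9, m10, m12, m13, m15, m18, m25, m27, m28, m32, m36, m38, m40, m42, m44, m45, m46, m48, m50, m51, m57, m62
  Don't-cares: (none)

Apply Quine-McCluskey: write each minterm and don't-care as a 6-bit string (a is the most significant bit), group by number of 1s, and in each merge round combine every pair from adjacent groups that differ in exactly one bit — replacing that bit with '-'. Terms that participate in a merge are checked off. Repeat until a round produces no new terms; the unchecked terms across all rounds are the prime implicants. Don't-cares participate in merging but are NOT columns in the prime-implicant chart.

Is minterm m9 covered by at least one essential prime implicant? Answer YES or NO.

NO

Round 0: 000000✓ 000110✓ 001001✓ 001010✓ 001100✓ 001101✓ 001111✓ 010010✓ 011001✓ 011011✓ 011100✓ 100000✓ 100100✓ 100110✓ 101000✓ 101010✓ 101100✓ 101101✓ 101110✓ 110000✓ 110010✓ 110011✓ 111001✓ 111110✓
Round 1: -00000 -00110 -01010 -01100✓ -01101✓ -10010 -11001 0-1001 0-1100 001-01 0011-1 00110-✓ 0110-1 1-0000 1-1110 10-000✓ 10-100✓ 10-110✓ 100-00✓ 1001-0✓ 101-00✓ 101-10✓ 1010-0✓ 1011-0✓ 10110-✓ 1100-0 11001-
Round 2: -0110- 10--00 10-1-0 101--0
PIs = {-00000, -00110, -01010, -0110-, -10010, -11001, 0-1001, 0-1100, 001-01, 0011-1, 0110-1, 1-0000, 1-1110, 10--00, 10-1-0, 101--0, 1100-0, 11001-}
Coverage chart:
  m0: -00000 ←essential
  m6: -00110 ←essential
  m9: 0-1001,001-01
  m10: -01010 ←essential
  m12: -0110-,0-1100
  m13: -0110-,001-01,0011-1
  m15: 0011-1 ←essential
  m18: -10010 ←essential
  m25: -11001,0-1001,0110-1
  m27: 0110-1 ←essential
  m28: 0-1100 ←essential
  m32: -00000,1-0000,10--00
  m36: 10--00,10-1-0
  m38: -00110,10-1-0
  m40: 10--00,101--0
  m42: -01010,101--0
  m44: -0110-,10--00,10-1-0,101--0
  m45: -0110- ←essential
  m46: 1-1110,10-1-0,101--0
  m48: 1-0000,1100-0
  m50: -10010,1100-0,11001-
  m51: 11001- ←essential
  m57: -11001 ←essential
  m62: 1-1110 ←essential
Essential: -00000, -00110, -01010, -0110-, -10010, -11001, 0-1100, 0011-1, 0110-1, 1-1110, 11001-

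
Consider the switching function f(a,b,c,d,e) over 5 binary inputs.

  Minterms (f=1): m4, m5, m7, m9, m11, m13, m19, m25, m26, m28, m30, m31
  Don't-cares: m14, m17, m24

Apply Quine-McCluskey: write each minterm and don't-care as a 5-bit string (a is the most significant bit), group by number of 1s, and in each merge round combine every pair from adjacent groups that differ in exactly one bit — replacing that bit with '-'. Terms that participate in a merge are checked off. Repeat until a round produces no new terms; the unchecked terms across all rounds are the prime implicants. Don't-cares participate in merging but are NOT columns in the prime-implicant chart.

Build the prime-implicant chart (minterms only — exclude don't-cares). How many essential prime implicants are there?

6

Round 0: 00100✓ 00101✓ 00111✓ 01001✓ 01011✓ 01101✓ 01110✓ 10001✓ 10011✓ 11000✓ 11001✓ 11010✓ 11100✓ 11110✓ 11111✓
Round 1: -1001 -1110 0-101 001-1 0010- 01-01 010-1 1-001 100-1 11-00✓ 11-10✓ 110-0✓ 1100- 111-0✓ 1111-
Round 2: 11--0
PIs = {-1001, -1110, 0-101, 001-1, 0010-, 01-01, 010-1, 1-001, 100-1, 11--0, 1100-, 1111-}
Coverage chart:
  m4: 0010- ←essential
  m5: 0-101,001-1,0010-
  m7: 001-1 ←essential
  m9: -1001,01-01,010-1
  m11: 010-1 ←essential
  m13: 0-101,01-01
  m19: 100-1 ←essential
  m25: -1001,1-001,1100-
  m26: 11--0 ←essential
  m28: 11--0 ←essential
  m30: -1110,11--0,1111-
  m31: 1111- ←essential
Essential: 001-1, 0010-, 010-1, 100-1, 11--0, 1111-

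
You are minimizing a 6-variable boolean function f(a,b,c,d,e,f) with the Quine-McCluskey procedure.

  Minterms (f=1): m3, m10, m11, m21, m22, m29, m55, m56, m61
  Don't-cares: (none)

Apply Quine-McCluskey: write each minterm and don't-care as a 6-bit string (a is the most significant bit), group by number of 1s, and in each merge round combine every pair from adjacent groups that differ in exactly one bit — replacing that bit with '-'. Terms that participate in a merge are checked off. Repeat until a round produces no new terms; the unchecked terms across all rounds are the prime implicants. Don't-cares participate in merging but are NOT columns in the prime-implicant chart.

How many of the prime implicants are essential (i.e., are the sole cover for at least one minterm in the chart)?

7

[col 0] 000011*, 001010*, 001011*, 010101*, 010110, 011101*, 110111, 111000, 111101*
[col 1] -11101, 00-011, 00101-, 01-101
Prime implicants: -11101, 00-011, 00101-, 01-101, 010110, 110111, 111000
PI chart (minterm → PIs covering it):
  3 | 00-011  (sole → essential)
  10 | 00101-  (sole → essential)
  11 | 00-011,00101-
  21 | 01-101  (sole → essential)
  22 | 010110  (sole → essential)
  29 | -11101,01-101
  55 | 110111  (sole → essential)
  56 | 111000  (sole → essential)
  61 | -11101  (sole → essential)
Essential prime implicants: -11101, 00-011, 00101-, 01-101, 010110, 110111, 111000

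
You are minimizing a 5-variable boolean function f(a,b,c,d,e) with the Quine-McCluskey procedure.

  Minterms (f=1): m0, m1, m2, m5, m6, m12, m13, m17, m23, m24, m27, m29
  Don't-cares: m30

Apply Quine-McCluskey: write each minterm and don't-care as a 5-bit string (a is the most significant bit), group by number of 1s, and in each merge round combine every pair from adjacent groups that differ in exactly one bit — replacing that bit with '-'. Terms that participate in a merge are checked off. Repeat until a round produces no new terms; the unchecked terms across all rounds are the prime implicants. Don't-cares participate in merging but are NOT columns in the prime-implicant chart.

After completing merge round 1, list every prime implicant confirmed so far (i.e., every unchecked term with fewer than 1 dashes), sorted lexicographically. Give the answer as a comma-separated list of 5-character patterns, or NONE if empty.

10111, 11000, 11011, 11110

size-2^0 implicants → 00000(✓)  00001(✓)  00010(✓)  00101(✓)  00110(✓)  01100(✓)  01101(✓)  10001(✓)  10111  11000  11011  11101(✓)  11110
size-2^1 implicants → -0001  -1101  0-101  00-01  00-10  000-0  0000-  0110-
Unchecked terms (primes): -0001, -1101, 0-101, 00-01, 00-10, 000-0, 0000-, 0110-, 10111, 11000, 11011, 11110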